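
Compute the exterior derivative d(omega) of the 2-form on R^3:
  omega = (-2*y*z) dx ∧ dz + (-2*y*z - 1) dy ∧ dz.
d(omega) = (2*z) dx ∧ dy ∧ dz

For a 2-form omega = sum_{i<j} g_{ij} dx_i ∧ dx_j, the exterior derivative is
  d(omega) = sum_{i<j} d(g_{ij}) ∧ dx_i ∧ dx_j = sum_{i<j, k} (∂g_{ij}/∂x_k) dx_k ∧ dx_i ∧ dx_j.
Expand each term, using dx_k ∧ dx_i ∧ dx_j = sgn(permutation) dx_{(a)} ∧ dx_{(b)} ∧ dx_{(c)} with (a < b < c) sorted:
  d(-2*y*z) includes (∂/∂y)(-2*y*z) dy = (-2*z) dy, which multiplied by dx ∧ dz gives (2*z) dx ∧ dy ∧ dz
Collecting like 3-forms: d(omega) = (2*z) dx ∧ dy ∧ dz.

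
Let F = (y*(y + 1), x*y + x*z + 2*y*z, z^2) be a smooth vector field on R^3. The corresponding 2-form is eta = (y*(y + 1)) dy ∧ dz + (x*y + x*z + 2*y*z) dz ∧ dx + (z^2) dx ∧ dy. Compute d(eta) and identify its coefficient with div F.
d(eta) = (x + 4*z) dx ∧ dy ∧ dz; div F = x + 4*z

For a 2-form in R^3 of the form above, applying d gives a 3-form with coefficient ∂P/∂x + ∂Q/∂y + ∂R/∂z:
  ∂P/∂x = 0
  ∂Q/∂y = x + 2*z
  ∂R/∂z = 2*z
Sum = x + 4*z, which is exactly div F.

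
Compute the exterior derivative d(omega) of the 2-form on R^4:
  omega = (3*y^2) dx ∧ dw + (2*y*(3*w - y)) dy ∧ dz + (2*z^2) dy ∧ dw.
d(omega) = (-6*y) dx ∧ dy ∧ dw + (6*y - 4*z) dy ∧ dz ∧ dw

For a 2-form omega = sum_{i<j} g_{ij} dx_i ∧ dx_j, the exterior derivative is
  d(omega) = sum_{i<j} d(g_{ij}) ∧ dx_i ∧ dx_j = sum_{i<j, k} (∂g_{ij}/∂x_k) dx_k ∧ dx_i ∧ dx_j.
Expand each term, using dx_k ∧ dx_i ∧ dx_j = sgn(permutation) dx_{(a)} ∧ dx_{(b)} ∧ dx_{(c)} with (a < b < c) sorted:
  d(3*y^2) includes (∂/∂y)(3*y^2) dy = (6*y) dy, which multiplied by dx ∧ dw gives (-6*y) dx ∧ dy ∧ dw
  d(2*y*(3*w - y)) includes (∂/∂w)(2*y*(3*w - y)) dw = (6*y) dw, which multiplied by dy ∧ dz gives (6*y) dy ∧ dz ∧ dw
  d(2*z^2) includes (∂/∂z)(2*z^2) dz = (4*z) dz, which multiplied by dy ∧ dw gives (-4*z) dy ∧ dz ∧ dw
Collecting like 3-forms: d(omega) = (-6*y) dx ∧ dy ∧ dw + (6*y - 4*z) dy ∧ dz ∧ dw.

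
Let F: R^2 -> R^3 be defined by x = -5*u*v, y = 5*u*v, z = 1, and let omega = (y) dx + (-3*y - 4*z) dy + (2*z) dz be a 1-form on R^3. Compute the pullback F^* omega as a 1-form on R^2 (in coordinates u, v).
F^* omega = (20*v*(-5*u*v - 1)) du + (20*u*(-5*u*v - 1)) dv

Using F^*(f dg) = (f ∘ F) d(g ∘ F), substitute each coordinate x_i by F_i(u, v) in f_i, and replace dx_i by d F_i = (∂F_i/∂u) du + (∂F_i/∂v) dv.
  For the x component: f_1(F) = 5*u*v; d F_1 = (-5*v) du + (-5*u) dv
  For the y component: f_2(F) = -15*u*v - 4; d F_2 = (5*v) du + (5*u) dv
  For the z component: f_3(F) = 2; d F_3 = (0) du + (0) dv
Combining and collecting du, dv coefficients:
  coeff of du: 20*v*(-5*u*v - 1)
  coeff of dv: 20*u*(-5*u*v - 1)
F^* omega = (20*v*(-5*u*v - 1)) du + (20*u*(-5*u*v - 1)) dv.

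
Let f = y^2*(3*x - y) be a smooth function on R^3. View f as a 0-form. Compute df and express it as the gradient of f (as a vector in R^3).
df = (3*y^2) dx + (3*y*(2*x - y)) dy + (0) dz; grad f = (3*y^2, 3*y*(2*x - y), 0)

For a 0-form f, d f = (∂f/∂x) dx + (∂f/∂y) dy + (∂f/∂z) dz. The components of the vector representation are exactly the entries of grad f in Cartesian coordinates:
  ∂f/∂x = 3*y^2
  ∂f/∂y = 3*y*(2*x - y)
  ∂f/∂z = 0.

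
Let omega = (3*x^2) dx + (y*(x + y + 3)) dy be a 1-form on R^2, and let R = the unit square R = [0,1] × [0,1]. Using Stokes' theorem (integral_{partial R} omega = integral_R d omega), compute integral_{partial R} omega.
integral_(partial R) omega = 1/2

Stokes: integral_partial_R omega = integral_R d omega with d omega = (∂Q/∂x - ∂P/∂y) dx ∧ dy.
  ∂Q/∂x = y
  ∂P/∂y = 0
  integrand = ∂Q/∂x - ∂P/∂y = y.
Integrating over R: integral_0^1 integral_0^1 (y) dx dy = 1/2.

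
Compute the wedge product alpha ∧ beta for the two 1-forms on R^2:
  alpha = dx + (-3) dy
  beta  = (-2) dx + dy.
alpha ∧ beta = (-5) dx ∧ dy

Distribute the wedge, using dx_i ∧ dx_j = -dx_j ∧ dx_i and dx_i ∧ dx_i = 0. For each pair (i, j) with i < j, the coefficient of dx_i ∧ dx_j in alpha ∧ beta is (alpha_i * beta_j - alpha_j * beta_i). Collecting: alpha ∧ beta = (-5) dx ∧ dy.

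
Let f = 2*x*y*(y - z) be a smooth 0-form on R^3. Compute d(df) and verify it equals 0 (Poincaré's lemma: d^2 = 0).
d(df) = 0

Step 1: df = sum_i (∂f/∂x_i) dx_i = (2*y*(y - z)) dx + (2*x*(2*y - z)) dy + (-2*x*y) dz.
Step 2: Apply d again. Using the 1-form formula, the coefficient of dx ∧ dy in d(df) is ∂^2 f/∂x ∂y - ∂^2 f/∂y ∂x = (4*y - 2*z) - (4*y - 2*z) = 0 (equality of mixed partials for smooth f).
Similarly for dx ∧ dz and dy ∧ dz — all coefficients vanish. So d(df) = 0.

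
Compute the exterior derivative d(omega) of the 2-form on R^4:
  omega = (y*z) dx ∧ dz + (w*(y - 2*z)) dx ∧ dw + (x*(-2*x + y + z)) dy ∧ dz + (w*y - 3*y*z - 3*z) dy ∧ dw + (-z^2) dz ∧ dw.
d(omega) = (-4*x + y) dx ∧ dy ∧ dz + (-w) dx ∧ dy ∧ dw + (2*w) dx ∧ dz ∧ dw + (3*y + 3) dy ∧ dz ∧ dw

For a 2-form omega = sum_{i<j} g_{ij} dx_i ∧ dx_j, the exterior derivative is
  d(omega) = sum_{i<j} d(g_{ij}) ∧ dx_i ∧ dx_j = sum_{i<j, k} (∂g_{ij}/∂x_k) dx_k ∧ dx_i ∧ dx_j.
Expand each term, using dx_k ∧ dx_i ∧ dx_j = sgn(permutation) dx_{(a)} ∧ dx_{(b)} ∧ dx_{(c)} with (a < b < c) sorted:
  d(y*z) includes (∂/∂y)(y*z) dy = (z) dy, which multiplied by dx ∧ dz gives (-z) dx ∧ dy ∧ dz
  d(w*(y - 2*z)) includes (∂/∂y)(w*(y - 2*z)) dy = (w) dy, which multiplied by dx ∧ dw gives (-w) dx ∧ dy ∧ dw
  d(w*(y - 2*z)) includes (∂/∂z)(w*(y - 2*z)) dz = (-2*w) dz, which multiplied by dx ∧ dw gives (2*w) dx ∧ dz ∧ dw
  d(x*(-2*x + y + z)) includes (∂/∂x)(x*(-2*x + y + z)) dx = (-4*x + y + z) dx, which multiplied by dy ∧ dz gives (-4*x + y + z) dx ∧ dy ∧ dz
  d(w*y - 3*y*z - 3*z) includes (∂/∂z)(w*y - 3*y*z - 3*z) dz = (-3*y - 3) dz, which multiplied by dy ∧ dw gives (3*y + 3) dy ∧ dz ∧ dw
Collecting like 3-forms: d(omega) = (-4*x + y) dx ∧ dy ∧ dz + (-w) dx ∧ dy ∧ dw + (2*w) dx ∧ dz ∧ dw + (3*y + 3) dy ∧ dz ∧ dw.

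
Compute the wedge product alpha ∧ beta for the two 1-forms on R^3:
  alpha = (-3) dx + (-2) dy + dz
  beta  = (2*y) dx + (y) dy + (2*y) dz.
alpha ∧ beta = (y) dx ∧ dy + (-8*y) dx ∧ dz + (-5*y) dy ∧ dz

Distribute the wedge, using dx_i ∧ dx_j = -dx_j ∧ dx_i and dx_i ∧ dx_i = 0. For each pair (i, j) with i < j, the coefficient of dx_i ∧ dx_j in alpha ∧ beta is (alpha_i * beta_j - alpha_j * beta_i). Collecting: alpha ∧ beta = (y) dx ∧ dy + (-8*y) dx ∧ dz + (-5*y) dy ∧ dz.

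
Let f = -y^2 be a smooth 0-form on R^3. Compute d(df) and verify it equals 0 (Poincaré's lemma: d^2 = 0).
d(df) = 0

Step 1: df = sum_i (∂f/∂x_i) dx_i = (0) dx + (-2*y) dy + (0) dz.
Step 2: Apply d again. Using the 1-form formula, the coefficient of dx ∧ dy in d(df) is ∂^2 f/∂x ∂y - ∂^2 f/∂y ∂x = (0) - (0) = 0 (equality of mixed partials for smooth f).
Similarly for dx ∧ dz and dy ∧ dz — all coefficients vanish. So d(df) = 0.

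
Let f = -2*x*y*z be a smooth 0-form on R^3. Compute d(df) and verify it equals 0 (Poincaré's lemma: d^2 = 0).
d(df) = 0

Step 1: df = sum_i (∂f/∂x_i) dx_i = (-2*y*z) dx + (-2*x*z) dy + (-2*x*y) dz.
Step 2: Apply d again. Using the 1-form formula, the coefficient of dx ∧ dy in d(df) is ∂^2 f/∂x ∂y - ∂^2 f/∂y ∂x = (-2*z) - (-2*z) = 0 (equality of mixed partials for smooth f).
Similarly for dx ∧ dz and dy ∧ dz — all coefficients vanish. So d(df) = 0.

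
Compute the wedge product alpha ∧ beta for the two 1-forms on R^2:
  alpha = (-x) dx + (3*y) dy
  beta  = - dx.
alpha ∧ beta = (3*y) dx ∧ dy

Distribute the wedge, using dx_i ∧ dx_j = -dx_j ∧ dx_i and dx_i ∧ dx_i = 0. For each pair (i, j) with i < j, the coefficient of dx_i ∧ dx_j in alpha ∧ beta is (alpha_i * beta_j - alpha_j * beta_i). Collecting: alpha ∧ beta = (3*y) dx ∧ dy.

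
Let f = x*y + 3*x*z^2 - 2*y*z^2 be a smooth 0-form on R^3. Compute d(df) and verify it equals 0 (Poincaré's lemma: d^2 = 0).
d(df) = 0

Step 1: df = sum_i (∂f/∂x_i) dx_i = (y + 3*z^2) dx + (x - 2*z^2) dy + (2*z*(3*x - 2*y)) dz.
Step 2: Apply d again. Using the 1-form formula, the coefficient of dx ∧ dy in d(df) is ∂^2 f/∂x ∂y - ∂^2 f/∂y ∂x = (1) - (1) = 0 (equality of mixed partials for smooth f).
Similarly for dx ∧ dz and dy ∧ dz — all coefficients vanish. So d(df) = 0.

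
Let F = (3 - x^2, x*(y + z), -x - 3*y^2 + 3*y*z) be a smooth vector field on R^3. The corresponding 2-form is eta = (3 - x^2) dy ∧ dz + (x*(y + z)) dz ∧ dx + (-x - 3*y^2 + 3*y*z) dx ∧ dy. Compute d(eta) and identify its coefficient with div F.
d(eta) = (-x + 3*y) dx ∧ dy ∧ dz; div F = -x + 3*y

For a 2-form in R^3 of the form above, applying d gives a 3-form with coefficient ∂P/∂x + ∂Q/∂y + ∂R/∂z:
  ∂P/∂x = -2*x
  ∂Q/∂y = x
  ∂R/∂z = 3*y
Sum = -x + 3*y, which is exactly div F.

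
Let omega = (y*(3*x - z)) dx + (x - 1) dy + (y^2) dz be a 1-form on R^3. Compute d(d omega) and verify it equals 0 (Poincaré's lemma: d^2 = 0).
d(d omega) = 0

Step 1: d omega = sum_{i<j} (∂f_j/∂x_i - ∂f_i/∂x_j) dx_i ∧ dx_j:
  coeff of dx ∧ dy: -3*x + z + 1
  coeff of dx ∧ dz: y
  coeff of dy ∧ dz: 2*y
Step 2: Apply d again to each 2-form coefficient. The only possible 3-form in R^3 is dx ∧ dy ∧ dz, with coefficient
  ∂(coeff of dy∧dz)/∂x - ∂(coeff of dx∧dz)/∂y + ∂(coeff of dx∧dy)/∂z
  = ∂/∂x (2*y) - ∂/∂y (y) + ∂/∂z (-3*x + z + 1).
Each of these terms simplifies to sums of mixed partials that cancel in pairs. The result is 0 (by equality of mixed partials for smooth functions — Schwarz / Clairaut).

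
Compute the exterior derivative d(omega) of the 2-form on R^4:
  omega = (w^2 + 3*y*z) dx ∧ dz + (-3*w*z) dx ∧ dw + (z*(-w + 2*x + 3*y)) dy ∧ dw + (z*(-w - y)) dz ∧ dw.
d(omega) = (-3*z) dx ∧ dy ∧ dz + (5*w) dx ∧ dz ∧ dw + (2*z) dx ∧ dy ∧ dw + (w - 2*x - 3*y - z) dy ∧ dz ∧ dw

For a 2-form omega = sum_{i<j} g_{ij} dx_i ∧ dx_j, the exterior derivative is
  d(omega) = sum_{i<j} d(g_{ij}) ∧ dx_i ∧ dx_j = sum_{i<j, k} (∂g_{ij}/∂x_k) dx_k ∧ dx_i ∧ dx_j.
Expand each term, using dx_k ∧ dx_i ∧ dx_j = sgn(permutation) dx_{(a)} ∧ dx_{(b)} ∧ dx_{(c)} with (a < b < c) sorted:
  d(w^2 + 3*y*z) includes (∂/∂y)(w^2 + 3*y*z) dy = (3*z) dy, which multiplied by dx ∧ dz gives (-3*z) dx ∧ dy ∧ dz
  d(w^2 + 3*y*z) includes (∂/∂w)(w^2 + 3*y*z) dw = (2*w) dw, which multiplied by dx ∧ dz gives (2*w) dx ∧ dz ∧ dw
  d(-3*w*z) includes (∂/∂z)(-3*w*z) dz = (-3*w) dz, which multiplied by dx ∧ dw gives (3*w) dx ∧ dz ∧ dw
  d(z*(-w + 2*x + 3*y)) includes (∂/∂x)(z*(-w + 2*x + 3*y)) dx = (2*z) dx, which multiplied by dy ∧ dw gives (2*z) dx ∧ dy ∧ dw
  d(z*(-w + 2*x + 3*y)) includes (∂/∂z)(z*(-w + 2*x + 3*y)) dz = (-w + 2*x + 3*y) dz, which multiplied by dy ∧ dw gives (w - 2*x - 3*y) dy ∧ dz ∧ dw
  d(z*(-w - y)) includes (∂/∂y)(z*(-w - y)) dy = (-z) dy, which multiplied by dz ∧ dw gives (-z) dy ∧ dz ∧ dw
Collecting like 3-forms: d(omega) = (-3*z) dx ∧ dy ∧ dz + (5*w) dx ∧ dz ∧ dw + (2*z) dx ∧ dy ∧ dw + (w - 2*x - 3*y - z) dy ∧ dz ∧ dw.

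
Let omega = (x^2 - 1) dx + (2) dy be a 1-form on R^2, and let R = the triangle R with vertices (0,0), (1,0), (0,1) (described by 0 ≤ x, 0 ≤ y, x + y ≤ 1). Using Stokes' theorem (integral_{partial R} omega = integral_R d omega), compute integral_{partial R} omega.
integral_(partial R) omega = 0

Stokes: integral_partial_R omega = integral_R d omega with d omega = (∂Q/∂x - ∂P/∂y) dx ∧ dy.
  ∂Q/∂x = 0
  ∂P/∂y = 0
  integrand = ∂Q/∂x - ∂P/∂y = 0.
Integrating over R: integral_0^1 integral_0^{1-x} (0) dy dx = 0.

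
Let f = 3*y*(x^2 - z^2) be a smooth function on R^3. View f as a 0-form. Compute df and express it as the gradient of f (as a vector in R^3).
df = (6*x*y) dx + (3*x^2 - 3*z^2) dy + (-6*y*z) dz; grad f = (6*x*y, 3*x^2 - 3*z^2, -6*y*z)

For a 0-form f, d f = (∂f/∂x) dx + (∂f/∂y) dy + (∂f/∂z) dz. The components of the vector representation are exactly the entries of grad f in Cartesian coordinates:
  ∂f/∂x = 6*x*y
  ∂f/∂y = 3*x^2 - 3*z^2
  ∂f/∂z = -6*y*z.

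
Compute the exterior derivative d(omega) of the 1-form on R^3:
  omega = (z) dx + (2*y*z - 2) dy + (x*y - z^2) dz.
d(omega) = (y - 1) dx ∧ dz + (x - 2*y) dy ∧ dz

For a 1-form omega = sum_i f_i dx_i, the exterior derivative is
  d(omega) = sum_{i < j} (∂f_j/∂x_i - ∂f_i/∂x_j) dx_i ∧ dx_j.
  coefficient of dx ∧ dz: ∂f_3/∂x - ∂f_1/∂z = ∂(x*y - z^2)/∂x - ∂(z)/∂z = y - 1
  coefficient of dy ∧ dz: ∂f_3/∂y - ∂f_2/∂z = ∂(x*y - z^2)/∂y - ∂(2*y*z - 2)/∂z = x - 2*y
Assembling: d(omega) = (y - 1) dx ∧ dz + (x - 2*y) dy ∧ dz.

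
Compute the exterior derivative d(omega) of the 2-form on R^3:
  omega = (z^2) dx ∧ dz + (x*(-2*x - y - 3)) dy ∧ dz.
d(omega) = (-4*x - y - 3) dx ∧ dy ∧ dz

For a 2-form omega = sum_{i<j} g_{ij} dx_i ∧ dx_j, the exterior derivative is
  d(omega) = sum_{i<j} d(g_{ij}) ∧ dx_i ∧ dx_j = sum_{i<j, k} (∂g_{ij}/∂x_k) dx_k ∧ dx_i ∧ dx_j.
Expand each term, using dx_k ∧ dx_i ∧ dx_j = sgn(permutation) dx_{(a)} ∧ dx_{(b)} ∧ dx_{(c)} with (a < b < c) sorted:
  d(x*(-2*x - y - 3)) includes (∂/∂x)(x*(-2*x - y - 3)) dx = (-4*x - y - 3) dx, which multiplied by dy ∧ dz gives (-4*x - y - 3) dx ∧ dy ∧ dz
Collecting like 3-forms: d(omega) = (-4*x - y - 3) dx ∧ dy ∧ dz.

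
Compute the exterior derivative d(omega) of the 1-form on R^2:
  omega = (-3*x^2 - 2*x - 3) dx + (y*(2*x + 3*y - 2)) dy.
d(omega) = (2*y) dx ∧ dy

For a 1-form omega = sum_i f_i dx_i, the exterior derivative is
  d(omega) = sum_{i < j} (∂f_j/∂x_i - ∂f_i/∂x_j) dx_i ∧ dx_j.
  coefficient of dx ∧ dy: ∂f_2/∂x - ∂f_1/∂y = ∂(y*(2*x + 3*y - 2))/∂x - ∂(-3*x^2 - 2*x - 3)/∂y = 2*y
Assembling: d(omega) = (2*y) dx ∧ dy.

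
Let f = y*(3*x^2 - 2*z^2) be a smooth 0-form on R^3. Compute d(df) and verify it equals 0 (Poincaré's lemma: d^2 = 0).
d(df) = 0

Step 1: df = sum_i (∂f/∂x_i) dx_i = (6*x*y) dx + (3*x^2 - 2*z^2) dy + (-4*y*z) dz.
Step 2: Apply d again. Using the 1-form formula, the coefficient of dx ∧ dy in d(df) is ∂^2 f/∂x ∂y - ∂^2 f/∂y ∂x = (6*x) - (6*x) = 0 (equality of mixed partials for smooth f).
Similarly for dx ∧ dz and dy ∧ dz — all coefficients vanish. So d(df) = 0.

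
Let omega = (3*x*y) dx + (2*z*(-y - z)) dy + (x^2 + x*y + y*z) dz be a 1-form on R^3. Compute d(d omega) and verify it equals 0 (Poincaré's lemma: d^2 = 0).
d(d omega) = 0

Step 1: d omega = sum_{i<j} (∂f_j/∂x_i - ∂f_i/∂x_j) dx_i ∧ dx_j:
  coeff of dx ∧ dy: -3*x
  coeff of dx ∧ dz: 2*x + y
  coeff of dy ∧ dz: x + 2*y + 5*z
Step 2: Apply d again to each 2-form coefficient. The only possible 3-form in R^3 is dx ∧ dy ∧ dz, with coefficient
  ∂(coeff of dy∧dz)/∂x - ∂(coeff of dx∧dz)/∂y + ∂(coeff of dx∧dy)/∂z
  = ∂/∂x (x + 2*y + 5*z) - ∂/∂y (2*x + y) + ∂/∂z (-3*x).
Each of these terms simplifies to sums of mixed partials that cancel in pairs. The result is 0 (by equality of mixed partials for smooth functions — Schwarz / Clairaut).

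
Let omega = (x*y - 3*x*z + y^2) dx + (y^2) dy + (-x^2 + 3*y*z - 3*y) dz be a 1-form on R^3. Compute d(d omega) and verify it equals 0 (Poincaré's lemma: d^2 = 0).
d(d omega) = 0

Step 1: d omega = sum_{i<j} (∂f_j/∂x_i - ∂f_i/∂x_j) dx_i ∧ dx_j:
  coeff of dx ∧ dy: -x - 2*y
  coeff of dx ∧ dz: x
  coeff of dy ∧ dz: 3*z - 3
Step 2: Apply d again to each 2-form coefficient. The only possible 3-form in R^3 is dx ∧ dy ∧ dz, with coefficient
  ∂(coeff of dy∧dz)/∂x - ∂(coeff of dx∧dz)/∂y + ∂(coeff of dx∧dy)/∂z
  = ∂/∂x (3*z - 3) - ∂/∂y (x) + ∂/∂z (-x - 2*y).
Each of these terms simplifies to sums of mixed partials that cancel in pairs. The result is 0 (by equality of mixed partials for smooth functions — Schwarz / Clairaut).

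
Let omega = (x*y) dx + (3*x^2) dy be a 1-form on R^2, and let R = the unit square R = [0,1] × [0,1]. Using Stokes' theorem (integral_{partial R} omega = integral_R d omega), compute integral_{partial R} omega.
integral_(partial R) omega = 5/2

Stokes: integral_partial_R omega = integral_R d omega with d omega = (∂Q/∂x - ∂P/∂y) dx ∧ dy.
  ∂Q/∂x = 6*x
  ∂P/∂y = x
  integrand = ∂Q/∂x - ∂P/∂y = 5*x.
Integrating over R: integral_0^1 integral_0^1 (5*x) dx dy = 5/2.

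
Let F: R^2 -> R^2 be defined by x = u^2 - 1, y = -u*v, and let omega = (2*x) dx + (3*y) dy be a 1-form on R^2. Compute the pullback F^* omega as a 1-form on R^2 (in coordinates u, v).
F^* omega = (u*(4*u^2 + 3*v^2 - 4)) du + (3*u^2*v) dv

Using F^*(f dg) = (f ∘ F) d(g ∘ F), substitute each coordinate x_i by F_i(u, v) in f_i, and replace dx_i by d F_i = (∂F_i/∂u) du + (∂F_i/∂v) dv.
  For the x component: f_1(F) = 2*u^2 - 2; d F_1 = (2*u) du + (0) dv
  For the y component: f_2(F) = -3*u*v; d F_2 = (-v) du + (-u) dv
Combining and collecting du, dv coefficients:
  coeff of du: u*(4*u^2 + 3*v^2 - 4)
  coeff of dv: 3*u^2*v
F^* omega = (u*(4*u^2 + 3*v^2 - 4)) du + (3*u^2*v) dv.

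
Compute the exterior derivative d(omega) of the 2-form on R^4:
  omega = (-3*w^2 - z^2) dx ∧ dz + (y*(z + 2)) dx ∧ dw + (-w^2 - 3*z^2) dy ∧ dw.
d(omega) = (-6*w - y) dx ∧ dz ∧ dw + (-z - 2) dx ∧ dy ∧ dw + (6*z) dy ∧ dz ∧ dw

For a 2-form omega = sum_{i<j} g_{ij} dx_i ∧ dx_j, the exterior derivative is
  d(omega) = sum_{i<j} d(g_{ij}) ∧ dx_i ∧ dx_j = sum_{i<j, k} (∂g_{ij}/∂x_k) dx_k ∧ dx_i ∧ dx_j.
Expand each term, using dx_k ∧ dx_i ∧ dx_j = sgn(permutation) dx_{(a)} ∧ dx_{(b)} ∧ dx_{(c)} with (a < b < c) sorted:
  d(-3*w^2 - z^2) includes (∂/∂w)(-3*w^2 - z^2) dw = (-6*w) dw, which multiplied by dx ∧ dz gives (-6*w) dx ∧ dz ∧ dw
  d(y*(z + 2)) includes (∂/∂y)(y*(z + 2)) dy = (z + 2) dy, which multiplied by dx ∧ dw gives (-z - 2) dx ∧ dy ∧ dw
  d(y*(z + 2)) includes (∂/∂z)(y*(z + 2)) dz = (y) dz, which multiplied by dx ∧ dw gives (-y) dx ∧ dz ∧ dw
  d(-w^2 - 3*z^2) includes (∂/∂z)(-w^2 - 3*z^2) dz = (-6*z) dz, which multiplied by dy ∧ dw gives (6*z) dy ∧ dz ∧ dw
Collecting like 3-forms: d(omega) = (-6*w - y) dx ∧ dz ∧ dw + (-z - 2) dx ∧ dy ∧ dw + (6*z) dy ∧ dz ∧ dw.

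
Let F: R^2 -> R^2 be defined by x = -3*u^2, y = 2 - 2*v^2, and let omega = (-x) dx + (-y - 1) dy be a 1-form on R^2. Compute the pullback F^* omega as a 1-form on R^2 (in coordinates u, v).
F^* omega = (-18*u^3) du + (-8*v^3 + 12*v) dv

Using F^*(f dg) = (f ∘ F) d(g ∘ F), substitute each coordinate x_i by F_i(u, v) in f_i, and replace dx_i by d F_i = (∂F_i/∂u) du + (∂F_i/∂v) dv.
  For the x component: f_1(F) = 3*u^2; d F_1 = (-6*u) du + (0) dv
  For the y component: f_2(F) = 2*v^2 - 3; d F_2 = (0) du + (-4*v) dv
Combining and collecting du, dv coefficients:
  coeff of du: -18*u^3
  coeff of dv: -8*v^3 + 12*v
F^* omega = (-18*u^3) du + (-8*v^3 + 12*v) dv.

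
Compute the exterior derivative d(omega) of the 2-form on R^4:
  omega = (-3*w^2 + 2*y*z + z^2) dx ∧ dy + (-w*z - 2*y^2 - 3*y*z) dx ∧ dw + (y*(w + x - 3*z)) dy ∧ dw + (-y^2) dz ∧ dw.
d(omega) = (2*y + 2*z) dx ∧ dy ∧ dz + (-6*w + 5*y + 3*z) dx ∧ dy ∧ dw + (w + 3*y) dx ∧ dz ∧ dw + (y) dy ∧ dz ∧ dw

For a 2-form omega = sum_{i<j} g_{ij} dx_i ∧ dx_j, the exterior derivative is
  d(omega) = sum_{i<j} d(g_{ij}) ∧ dx_i ∧ dx_j = sum_{i<j, k} (∂g_{ij}/∂x_k) dx_k ∧ dx_i ∧ dx_j.
Expand each term, using dx_k ∧ dx_i ∧ dx_j = sgn(permutation) dx_{(a)} ∧ dx_{(b)} ∧ dx_{(c)} with (a < b < c) sorted:
  d(-3*w^2 + 2*y*z + z^2) includes (∂/∂z)(-3*w^2 + 2*y*z + z^2) dz = (2*y + 2*z) dz, which multiplied by dx ∧ dy gives (2*y + 2*z) dx ∧ dy ∧ dz
  d(-3*w^2 + 2*y*z + z^2) includes (∂/∂w)(-3*w^2 + 2*y*z + z^2) dw = (-6*w) dw, which multiplied by dx ∧ dy gives (-6*w) dx ∧ dy ∧ dw
  d(-w*z - 2*y^2 - 3*y*z) includes (∂/∂y)(-w*z - 2*y^2 - 3*y*z) dy = (-4*y - 3*z) dy, which multiplied by dx ∧ dw gives (4*y + 3*z) dx ∧ dy ∧ dw
  d(-w*z - 2*y^2 - 3*y*z) includes (∂/∂z)(-w*z - 2*y^2 - 3*y*z) dz = (-w - 3*y) dz, which multiplied by dx ∧ dw gives (w + 3*y) dx ∧ dz ∧ dw
  d(y*(w + x - 3*z)) includes (∂/∂x)(y*(w + x - 3*z)) dx = (y) dx, which multiplied by dy ∧ dw gives (y) dx ∧ dy ∧ dw
  d(y*(w + x - 3*z)) includes (∂/∂z)(y*(w + x - 3*z)) dz = (-3*y) dz, which multiplied by dy ∧ dw gives (3*y) dy ∧ dz ∧ dw
  d(-y^2) includes (∂/∂y)(-y^2) dy = (-2*y) dy, which multiplied by dz ∧ dw gives (-2*y) dy ∧ dz ∧ dw
Collecting like 3-forms: d(omega) = (2*y + 2*z) dx ∧ dy ∧ dz + (-6*w + 5*y + 3*z) dx ∧ dy ∧ dw + (w + 3*y) dx ∧ dz ∧ dw + (y) dy ∧ dz ∧ dw.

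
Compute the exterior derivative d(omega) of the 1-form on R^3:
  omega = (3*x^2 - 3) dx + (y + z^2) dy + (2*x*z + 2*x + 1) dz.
d(omega) = (2*z + 2) dx ∧ dz + (-2*z) dy ∧ dz

For a 1-form omega = sum_i f_i dx_i, the exterior derivative is
  d(omega) = sum_{i < j} (∂f_j/∂x_i - ∂f_i/∂x_j) dx_i ∧ dx_j.
  coefficient of dx ∧ dz: ∂f_3/∂x - ∂f_1/∂z = ∂(2*x*z + 2*x + 1)/∂x - ∂(3*x^2 - 3)/∂z = 2*z + 2
  coefficient of dy ∧ dz: ∂f_3/∂y - ∂f_2/∂z = ∂(2*x*z + 2*x + 1)/∂y - ∂(y + z^2)/∂z = -2*z
Assembling: d(omega) = (2*z + 2) dx ∧ dz + (-2*z) dy ∧ dz.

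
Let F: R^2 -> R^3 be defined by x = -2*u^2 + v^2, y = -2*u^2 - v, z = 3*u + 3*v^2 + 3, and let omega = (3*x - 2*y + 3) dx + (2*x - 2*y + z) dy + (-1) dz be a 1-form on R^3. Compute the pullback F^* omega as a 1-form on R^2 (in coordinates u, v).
F^* omega = (8*u^3 - 12*u^2 - 32*u*v^2 - 16*u*v - 24*u - 3) du + (-4*u^2*v - 3*u + 6*v^3 - v^2 - 2*v - 3) dv

Using F^*(f dg) = (f ∘ F) d(g ∘ F), substitute each coordinate x_i by F_i(u, v) in f_i, and replace dx_i by d F_i = (∂F_i/∂u) du + (∂F_i/∂v) dv.
  For the x component: f_1(F) = -2*u^2 + 3*v^2 + 2*v + 3; d F_1 = (-4*u) du + (2*v) dv
  For the y component: f_2(F) = 3*u + 5*v^2 + 2*v + 3; d F_2 = (-4*u) du + (-1) dv
  For the z component: f_3(F) = -1; d F_3 = (3) du + (6*v) dv
Combining and collecting du, dv coefficients:
  coeff of du: 8*u^3 - 12*u^2 - 32*u*v^2 - 16*u*v - 24*u - 3
  coeff of dv: -4*u^2*v - 3*u + 6*v^3 - v^2 - 2*v - 3
F^* omega = (8*u^3 - 12*u^2 - 32*u*v^2 - 16*u*v - 24*u - 3) du + (-4*u^2*v - 3*u + 6*v^3 - v^2 - 2*v - 3) dv.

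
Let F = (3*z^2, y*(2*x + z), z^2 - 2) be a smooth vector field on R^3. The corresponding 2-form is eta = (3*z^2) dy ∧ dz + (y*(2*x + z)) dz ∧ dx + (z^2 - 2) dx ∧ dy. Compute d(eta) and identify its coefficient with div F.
d(eta) = (2*x + 3*z) dx ∧ dy ∧ dz; div F = 2*x + 3*z

For a 2-form in R^3 of the form above, applying d gives a 3-form with coefficient ∂P/∂x + ∂Q/∂y + ∂R/∂z:
  ∂P/∂x = 0
  ∂Q/∂y = 2*x + z
  ∂R/∂z = 2*z
Sum = 2*x + 3*z, which is exactly div F.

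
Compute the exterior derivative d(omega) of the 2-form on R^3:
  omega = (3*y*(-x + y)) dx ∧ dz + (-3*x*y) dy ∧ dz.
d(omega) = (3*x - 9*y) dx ∧ dy ∧ dz

For a 2-form omega = sum_{i<j} g_{ij} dx_i ∧ dx_j, the exterior derivative is
  d(omega) = sum_{i<j} d(g_{ij}) ∧ dx_i ∧ dx_j = sum_{i<j, k} (∂g_{ij}/∂x_k) dx_k ∧ dx_i ∧ dx_j.
Expand each term, using dx_k ∧ dx_i ∧ dx_j = sgn(permutation) dx_{(a)} ∧ dx_{(b)} ∧ dx_{(c)} with (a < b < c) sorted:
  d(3*y*(-x + y)) includes (∂/∂y)(3*y*(-x + y)) dy = (-3*x + 6*y) dy, which multiplied by dx ∧ dz gives (3*x - 6*y) dx ∧ dy ∧ dz
  d(-3*x*y) includes (∂/∂x)(-3*x*y) dx = (-3*y) dx, which multiplied by dy ∧ dz gives (-3*y) dx ∧ dy ∧ dz
Collecting like 3-forms: d(omega) = (3*x - 9*y) dx ∧ dy ∧ dz.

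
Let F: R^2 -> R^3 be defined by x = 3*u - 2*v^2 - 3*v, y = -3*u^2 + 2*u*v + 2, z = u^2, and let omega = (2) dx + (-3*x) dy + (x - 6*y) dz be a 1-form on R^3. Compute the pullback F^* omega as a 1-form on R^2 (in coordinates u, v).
F^* omega = (36*u^3 - 24*u^2*v + 60*u^2 - 40*u*v^2 - 78*u*v - 24*u + 12*v^3 + 18*v^2 + 6) du + (-18*u^2 + 12*u*v^2 + 18*u*v - 8*v - 6) dv

Using F^*(f dg) = (f ∘ F) d(g ∘ F), substitute each coordinate x_i by F_i(u, v) in f_i, and replace dx_i by d F_i = (∂F_i/∂u) du + (∂F_i/∂v) dv.
  For the x component: f_1(F) = 2; d F_1 = (3) du + (-4*v - 3) dv
  For the y component: f_2(F) = -9*u + 6*v^2 + 9*v; d F_2 = (-6*u + 2*v) du + (2*u) dv
  For the z component: f_3(F) = 18*u^2 - 12*u*v + 3*u - 2*v^2 - 3*v - 12; d F_3 = (2*u) du + (0) dv
Combining and collecting du, dv coefficients:
  coeff of du: 36*u^3 - 24*u^2*v + 60*u^2 - 40*u*v^2 - 78*u*v - 24*u + 12*v^3 + 18*v^2 + 6
  coeff of dv: -18*u^2 + 12*u*v^2 + 18*u*v - 8*v - 6
F^* omega = (36*u^3 - 24*u^2*v + 60*u^2 - 40*u*v^2 - 78*u*v - 24*u + 12*v^3 + 18*v^2 + 6) du + (-18*u^2 + 12*u*v^2 + 18*u*v - 8*v - 6) dv.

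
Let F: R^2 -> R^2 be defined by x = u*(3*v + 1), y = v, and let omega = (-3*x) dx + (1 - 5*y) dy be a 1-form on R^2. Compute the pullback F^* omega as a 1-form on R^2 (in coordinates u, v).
F^* omega = (3*u*(-9*v^2 - 6*v - 1)) du + (-27*u^2*v - 9*u^2 - 5*v + 1) dv

Using F^*(f dg) = (f ∘ F) d(g ∘ F), substitute each coordinate x_i by F_i(u, v) in f_i, and replace dx_i by d F_i = (∂F_i/∂u) du + (∂F_i/∂v) dv.
  For the x component: f_1(F) = 3*u*(-3*v - 1); d F_1 = (3*v + 1) du + (3*u) dv
  For the y component: f_2(F) = 1 - 5*v; d F_2 = (0) du + (1) dv
Combining and collecting du, dv coefficients:
  coeff of du: 3*u*(-9*v^2 - 6*v - 1)
  coeff of dv: -27*u^2*v - 9*u^2 - 5*v + 1
F^* omega = (3*u*(-9*v^2 - 6*v - 1)) du + (-27*u^2*v - 9*u^2 - 5*v + 1) dv.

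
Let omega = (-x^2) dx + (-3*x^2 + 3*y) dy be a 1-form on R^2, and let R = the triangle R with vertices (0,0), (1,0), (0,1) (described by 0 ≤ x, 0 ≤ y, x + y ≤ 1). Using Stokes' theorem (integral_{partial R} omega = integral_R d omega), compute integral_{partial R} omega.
integral_(partial R) omega = -1

Stokes: integral_partial_R omega = integral_R d omega with d omega = (∂Q/∂x - ∂P/∂y) dx ∧ dy.
  ∂Q/∂x = -6*x
  ∂P/∂y = 0
  integrand = ∂Q/∂x - ∂P/∂y = -6*x.
Integrating over R: integral_0^1 integral_0^{1-x} (-6*x) dy dx = -1.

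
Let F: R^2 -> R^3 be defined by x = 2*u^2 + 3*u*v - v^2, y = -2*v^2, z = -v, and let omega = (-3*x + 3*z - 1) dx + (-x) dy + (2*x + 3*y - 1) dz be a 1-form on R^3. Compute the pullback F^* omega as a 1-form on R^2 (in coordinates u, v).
F^* omega = (-24*u^3 - 54*u^2*v - 15*u*v^2 - 12*u*v - 4*u + 9*v^3 - 9*v^2 - 3*v) du + (-18*u^3 - 7*u^2*v - 4*u^2 + 39*u*v^2 - 15*u*v - 3*u - 10*v^3 + 14*v^2 + 2*v + 1) dv

Using F^*(f dg) = (f ∘ F) d(g ∘ F), substitute each coordinate x_i by F_i(u, v) in f_i, and replace dx_i by d F_i = (∂F_i/∂u) du + (∂F_i/∂v) dv.
  For the x component: f_1(F) = -6*u^2 - 9*u*v + 3*v^2 - 3*v - 1; d F_1 = (4*u + 3*v) du + (3*u - 2*v) dv
  For the y component: f_2(F) = -2*u^2 - 3*u*v + v^2; d F_2 = (0) du + (-4*v) dv
  For the z component: f_3(F) = 4*u^2 + 6*u*v - 8*v^2 - 1; d F_3 = (0) du + (-1) dv
Combining and collecting du, dv coefficients:
  coeff of du: -24*u^3 - 54*u^2*v - 15*u*v^2 - 12*u*v - 4*u + 9*v^3 - 9*v^2 - 3*v
  coeff of dv: -18*u^3 - 7*u^2*v - 4*u^2 + 39*u*v^2 - 15*u*v - 3*u - 10*v^3 + 14*v^2 + 2*v + 1
F^* omega = (-24*u^3 - 54*u^2*v - 15*u*v^2 - 12*u*v - 4*u + 9*v^3 - 9*v^2 - 3*v) du + (-18*u^3 - 7*u^2*v - 4*u^2 + 39*u*v^2 - 15*u*v - 3*u - 10*v^3 + 14*v^2 + 2*v + 1) dv.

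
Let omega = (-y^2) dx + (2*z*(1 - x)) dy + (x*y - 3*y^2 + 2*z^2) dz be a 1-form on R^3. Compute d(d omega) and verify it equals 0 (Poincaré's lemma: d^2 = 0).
d(d omega) = 0

Step 1: d omega = sum_{i<j} (∂f_j/∂x_i - ∂f_i/∂x_j) dx_i ∧ dx_j:
  coeff of dx ∧ dy: 2*y - 2*z
  coeff of dx ∧ dz: y
  coeff of dy ∧ dz: 3*x - 6*y - 2
Step 2: Apply d again to each 2-form coefficient. The only possible 3-form in R^3 is dx ∧ dy ∧ dz, with coefficient
  ∂(coeff of dy∧dz)/∂x - ∂(coeff of dx∧dz)/∂y + ∂(coeff of dx∧dy)/∂z
  = ∂/∂x (3*x - 6*y - 2) - ∂/∂y (y) + ∂/∂z (2*y - 2*z).
Each of these terms simplifies to sums of mixed partials that cancel in pairs. The result is 0 (by equality of mixed partials for smooth functions — Schwarz / Clairaut).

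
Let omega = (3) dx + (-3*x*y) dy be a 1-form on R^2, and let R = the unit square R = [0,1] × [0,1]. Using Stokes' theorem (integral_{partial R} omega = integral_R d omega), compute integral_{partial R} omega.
integral_(partial R) omega = -3/2

Stokes: integral_partial_R omega = integral_R d omega with d omega = (∂Q/∂x - ∂P/∂y) dx ∧ dy.
  ∂Q/∂x = -3*y
  ∂P/∂y = 0
  integrand = ∂Q/∂x - ∂P/∂y = -3*y.
Integrating over R: integral_0^1 integral_0^1 (-3*y) dx dy = -3/2.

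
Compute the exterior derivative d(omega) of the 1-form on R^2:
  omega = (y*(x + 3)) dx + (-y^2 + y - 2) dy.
d(omega) = (-x - 3) dx ∧ dy

For a 1-form omega = sum_i f_i dx_i, the exterior derivative is
  d(omega) = sum_{i < j} (∂f_j/∂x_i - ∂f_i/∂x_j) dx_i ∧ dx_j.
  coefficient of dx ∧ dy: ∂f_2/∂x - ∂f_1/∂y = ∂(-y^2 + y - 2)/∂x - ∂(y*(x + 3))/∂y = -x - 3
Assembling: d(omega) = (-x - 3) dx ∧ dy.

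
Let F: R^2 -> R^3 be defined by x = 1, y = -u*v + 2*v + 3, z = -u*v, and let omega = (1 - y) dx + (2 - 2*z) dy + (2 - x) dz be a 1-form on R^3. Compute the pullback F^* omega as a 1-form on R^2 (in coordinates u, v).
F^* omega = (v*(-2*u*v - 3)) du + (-2*u^2*v + 4*u*v - 3*u + 4) dv

Using F^*(f dg) = (f ∘ F) d(g ∘ F), substitute each coordinate x_i by F_i(u, v) in f_i, and replace dx_i by d F_i = (∂F_i/∂u) du + (∂F_i/∂v) dv.
  For the x component: f_1(F) = u*v - 2*v - 2; d F_1 = (0) du + (0) dv
  For the y component: f_2(F) = 2*u*v + 2; d F_2 = (-v) du + (2 - u) dv
  For the z component: f_3(F) = 1; d F_3 = (-v) du + (-u) dv
Combining and collecting du, dv coefficients:
  coeff of du: v*(-2*u*v - 3)
  coeff of dv: -2*u^2*v + 4*u*v - 3*u + 4
F^* omega = (v*(-2*u*v - 3)) du + (-2*u^2*v + 4*u*v - 3*u + 4) dv.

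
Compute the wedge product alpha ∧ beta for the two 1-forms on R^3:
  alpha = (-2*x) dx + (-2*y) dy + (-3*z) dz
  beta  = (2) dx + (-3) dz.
alpha ∧ beta = (6*x + 6*z) dx ∧ dz + (4*y) dx ∧ dy + (6*y) dy ∧ dz

Distribute the wedge, using dx_i ∧ dx_j = -dx_j ∧ dx_i and dx_i ∧ dx_i = 0. For each pair (i, j) with i < j, the coefficient of dx_i ∧ dx_j in alpha ∧ beta is (alpha_i * beta_j - alpha_j * beta_i). Collecting: alpha ∧ beta = (6*x + 6*z) dx ∧ dz + (4*y) dx ∧ dy + (6*y) dy ∧ dz.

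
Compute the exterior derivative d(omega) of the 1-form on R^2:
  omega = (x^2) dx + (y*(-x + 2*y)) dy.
d(omega) = (-y) dx ∧ dy

For a 1-form omega = sum_i f_i dx_i, the exterior derivative is
  d(omega) = sum_{i < j} (∂f_j/∂x_i - ∂f_i/∂x_j) dx_i ∧ dx_j.
  coefficient of dx ∧ dy: ∂f_2/∂x - ∂f_1/∂y = ∂(y*(-x + 2*y))/∂x - ∂(x^2)/∂y = -y
Assembling: d(omega) = (-y) dx ∧ dy.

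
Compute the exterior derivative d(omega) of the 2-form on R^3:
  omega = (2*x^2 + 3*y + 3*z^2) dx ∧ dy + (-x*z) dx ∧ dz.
d(omega) = (6*z) dx ∧ dy ∧ dz

For a 2-form omega = sum_{i<j} g_{ij} dx_i ∧ dx_j, the exterior derivative is
  d(omega) = sum_{i<j} d(g_{ij}) ∧ dx_i ∧ dx_j = sum_{i<j, k} (∂g_{ij}/∂x_k) dx_k ∧ dx_i ∧ dx_j.
Expand each term, using dx_k ∧ dx_i ∧ dx_j = sgn(permutation) dx_{(a)} ∧ dx_{(b)} ∧ dx_{(c)} with (a < b < c) sorted:
  d(2*x^2 + 3*y + 3*z^2) includes (∂/∂z)(2*x^2 + 3*y + 3*z^2) dz = (6*z) dz, which multiplied by dx ∧ dy gives (6*z) dx ∧ dy ∧ dz
Collecting like 3-forms: d(omega) = (6*z) dx ∧ dy ∧ dz.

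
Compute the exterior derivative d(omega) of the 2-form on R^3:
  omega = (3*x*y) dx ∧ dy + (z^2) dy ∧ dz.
d(omega) = 0

For a 2-form omega = sum_{i<j} g_{ij} dx_i ∧ dx_j, the exterior derivative is
  d(omega) = sum_{i<j} d(g_{ij}) ∧ dx_i ∧ dx_j = sum_{i<j, k} (∂g_{ij}/∂x_k) dx_k ∧ dx_i ∧ dx_j.
Expand each term, using dx_k ∧ dx_i ∧ dx_j = sgn(permutation) dx_{(a)} ∧ dx_{(b)} ∧ dx_{(c)} with (a < b < c) sorted:

Collecting like 3-forms: d(omega) = 0.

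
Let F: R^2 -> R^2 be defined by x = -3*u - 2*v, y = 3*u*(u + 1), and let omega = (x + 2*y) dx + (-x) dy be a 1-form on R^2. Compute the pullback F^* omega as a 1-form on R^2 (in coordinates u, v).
F^* omega = (12*v*(u + 1)) du + (-12*u^2 - 6*u + 4*v) dv

Using F^*(f dg) = (f ∘ F) d(g ∘ F), substitute each coordinate x_i by F_i(u, v) in f_i, and replace dx_i by d F_i = (∂F_i/∂u) du + (∂F_i/∂v) dv.
  For the x component: f_1(F) = 6*u^2 + 3*u - 2*v; d F_1 = (-3) du + (-2) dv
  For the y component: f_2(F) = 3*u + 2*v; d F_2 = (6*u + 3) du + (0) dv
Combining and collecting du, dv coefficients:
  coeff of du: 12*v*(u + 1)
  coeff of dv: -12*u^2 - 6*u + 4*v
F^* omega = (12*v*(u + 1)) du + (-12*u^2 - 6*u + 4*v) dv.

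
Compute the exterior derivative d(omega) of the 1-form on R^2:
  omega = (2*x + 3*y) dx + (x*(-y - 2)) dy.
d(omega) = (-y - 5) dx ∧ dy

For a 1-form omega = sum_i f_i dx_i, the exterior derivative is
  d(omega) = sum_{i < j} (∂f_j/∂x_i - ∂f_i/∂x_j) dx_i ∧ dx_j.
  coefficient of dx ∧ dy: ∂f_2/∂x - ∂f_1/∂y = ∂(x*(-y - 2))/∂x - ∂(2*x + 3*y)/∂y = -y - 5
Assembling: d(omega) = (-y - 5) dx ∧ dy.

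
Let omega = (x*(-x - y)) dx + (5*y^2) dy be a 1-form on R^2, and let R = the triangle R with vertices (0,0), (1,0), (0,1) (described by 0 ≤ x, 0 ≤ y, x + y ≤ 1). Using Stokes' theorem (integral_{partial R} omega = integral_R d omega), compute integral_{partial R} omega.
integral_(partial R) omega = 1/6

Stokes: integral_partial_R omega = integral_R d omega with d omega = (∂Q/∂x - ∂P/∂y) dx ∧ dy.
  ∂Q/∂x = 0
  ∂P/∂y = -x
  integrand = ∂Q/∂x - ∂P/∂y = x.
Integrating over R: integral_0^1 integral_0^{1-x} (x) dy dx = 1/6.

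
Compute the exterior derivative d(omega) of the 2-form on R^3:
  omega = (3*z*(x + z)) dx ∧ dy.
d(omega) = (3*x + 6*z) dx ∧ dy ∧ dz

For a 2-form omega = sum_{i<j} g_{ij} dx_i ∧ dx_j, the exterior derivative is
  d(omega) = sum_{i<j} d(g_{ij}) ∧ dx_i ∧ dx_j = sum_{i<j, k} (∂g_{ij}/∂x_k) dx_k ∧ dx_i ∧ dx_j.
Expand each term, using dx_k ∧ dx_i ∧ dx_j = sgn(permutation) dx_{(a)} ∧ dx_{(b)} ∧ dx_{(c)} with (a < b < c) sorted:
  d(3*z*(x + z)) includes (∂/∂z)(3*z*(x + z)) dz = (3*x + 6*z) dz, which multiplied by dx ∧ dy gives (3*x + 6*z) dx ∧ dy ∧ dz
Collecting like 3-forms: d(omega) = (3*x + 6*z) dx ∧ dy ∧ dz.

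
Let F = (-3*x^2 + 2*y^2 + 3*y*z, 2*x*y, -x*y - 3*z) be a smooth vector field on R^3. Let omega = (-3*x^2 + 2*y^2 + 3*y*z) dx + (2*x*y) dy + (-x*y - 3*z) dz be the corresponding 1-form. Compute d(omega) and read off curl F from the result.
d(omega) = (-x) dy ∧ dz + (4*y) dz ∧ dx + (-2*y - 3*z) dx ∧ dy; curl F = (-x, 4*y, -2*y - 3*z)

d omega = sum_{i<j} (∂f_j/∂x_i - ∂f_i/∂x_j) dx_i ∧ dx_j. Under the identification (dy ∧ dz, dz ∧ dx, dx ∧ dy) ↔ (e_x, e_y, e_z), the coefficients are exactly the components of curl F. Compute:
  ∂R/∂y - ∂Q/∂z = (-x) - (0) = -x
  ∂P/∂z - ∂R/∂x = (3*y) - (-y) = 4*y
  ∂Q/∂x - ∂P/∂y = (2*y) - (4*y + 3*z) = -2*y - 3*z.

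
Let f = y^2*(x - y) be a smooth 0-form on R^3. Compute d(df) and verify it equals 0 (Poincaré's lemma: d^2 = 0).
d(df) = 0

Step 1: df = sum_i (∂f/∂x_i) dx_i = (y^2) dx + (y*(2*x - 3*y)) dy + (0) dz.
Step 2: Apply d again. Using the 1-form formula, the coefficient of dx ∧ dy in d(df) is ∂^2 f/∂x ∂y - ∂^2 f/∂y ∂x = (2*y) - (2*y) = 0 (equality of mixed partials for smooth f).
Similarly for dx ∧ dz and dy ∧ dz — all coefficients vanish. So d(df) = 0.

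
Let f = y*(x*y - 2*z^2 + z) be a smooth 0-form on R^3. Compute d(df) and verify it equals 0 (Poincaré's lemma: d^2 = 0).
d(df) = 0

Step 1: df = sum_i (∂f/∂x_i) dx_i = (y^2) dx + (2*x*y - 2*z^2 + z) dy + (y*(1 - 4*z)) dz.
Step 2: Apply d again. Using the 1-form formula, the coefficient of dx ∧ dy in d(df) is ∂^2 f/∂x ∂y - ∂^2 f/∂y ∂x = (2*y) - (2*y) = 0 (equality of mixed partials for smooth f).
Similarly for dx ∧ dz and dy ∧ dz — all coefficients vanish. So d(df) = 0.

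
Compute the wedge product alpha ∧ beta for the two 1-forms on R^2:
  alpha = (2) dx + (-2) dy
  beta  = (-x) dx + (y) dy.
alpha ∧ beta = (-2*x + 2*y) dx ∧ dy

Distribute the wedge, using dx_i ∧ dx_j = -dx_j ∧ dx_i and dx_i ∧ dx_i = 0. For each pair (i, j) with i < j, the coefficient of dx_i ∧ dx_j in alpha ∧ beta is (alpha_i * beta_j - alpha_j * beta_i). Collecting: alpha ∧ beta = (-2*x + 2*y) dx ∧ dy.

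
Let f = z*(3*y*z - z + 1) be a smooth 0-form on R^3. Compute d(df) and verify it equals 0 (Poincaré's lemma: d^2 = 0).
d(df) = 0

Step 1: df = sum_i (∂f/∂x_i) dx_i = (0) dx + (3*z^2) dy + (6*y*z - 2*z + 1) dz.
Step 2: Apply d again. Using the 1-form formula, the coefficient of dx ∧ dy in d(df) is ∂^2 f/∂x ∂y - ∂^2 f/∂y ∂x = (0) - (0) = 0 (equality of mixed partials for smooth f).
Similarly for dx ∧ dz and dy ∧ dz — all coefficients vanish. So d(df) = 0.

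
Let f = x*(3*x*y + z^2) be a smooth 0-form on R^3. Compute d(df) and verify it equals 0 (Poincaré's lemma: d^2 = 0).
d(df) = 0

Step 1: df = sum_i (∂f/∂x_i) dx_i = (6*x*y + z^2) dx + (3*x^2) dy + (2*x*z) dz.
Step 2: Apply d again. Using the 1-form formula, the coefficient of dx ∧ dy in d(df) is ∂^2 f/∂x ∂y - ∂^2 f/∂y ∂x = (6*x) - (6*x) = 0 (equality of mixed partials for smooth f).
Similarly for dx ∧ dz and dy ∧ dz — all coefficients vanish. So d(df) = 0.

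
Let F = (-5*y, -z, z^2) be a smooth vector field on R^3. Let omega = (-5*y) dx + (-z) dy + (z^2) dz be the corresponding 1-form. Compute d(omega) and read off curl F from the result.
d(omega) = (1) dy ∧ dz + (0) dz ∧ dx + (5) dx ∧ dy; curl F = (1, 0, 5)

d omega = sum_{i<j} (∂f_j/∂x_i - ∂f_i/∂x_j) dx_i ∧ dx_j. Under the identification (dy ∧ dz, dz ∧ dx, dx ∧ dy) ↔ (e_x, e_y, e_z), the coefficients are exactly the components of curl F. Compute:
  ∂R/∂y - ∂Q/∂z = (0) - (-1) = 1
  ∂P/∂z - ∂R/∂x = (0) - (0) = 0
  ∂Q/∂x - ∂P/∂y = (0) - (-5) = 5.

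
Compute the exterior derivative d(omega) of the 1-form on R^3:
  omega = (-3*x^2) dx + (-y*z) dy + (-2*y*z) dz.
d(omega) = (y - 2*z) dy ∧ dz

For a 1-form omega = sum_i f_i dx_i, the exterior derivative is
  d(omega) = sum_{i < j} (∂f_j/∂x_i - ∂f_i/∂x_j) dx_i ∧ dx_j.
  coefficient of dy ∧ dz: ∂f_3/∂y - ∂f_2/∂z = ∂(-2*y*z)/∂y - ∂(-y*z)/∂z = y - 2*z
Assembling: d(omega) = (y - 2*z) dy ∧ dz.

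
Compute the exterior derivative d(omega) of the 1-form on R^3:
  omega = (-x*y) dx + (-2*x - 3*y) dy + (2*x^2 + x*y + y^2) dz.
d(omega) = (x - 2) dx ∧ dy + (4*x + y) dx ∧ dz + (x + 2*y) dy ∧ dz

For a 1-form omega = sum_i f_i dx_i, the exterior derivative is
  d(omega) = sum_{i < j} (∂f_j/∂x_i - ∂f_i/∂x_j) dx_i ∧ dx_j.
  coefficient of dx ∧ dy: ∂f_2/∂x - ∂f_1/∂y = ∂(-2*x - 3*y)/∂x - ∂(-x*y)/∂y = x - 2
  coefficient of dx ∧ dz: ∂f_3/∂x - ∂f_1/∂z = ∂(2*x^2 + x*y + y^2)/∂x - ∂(-x*y)/∂z = 4*x + y
  coefficient of dy ∧ dz: ∂f_3/∂y - ∂f_2/∂z = ∂(2*x^2 + x*y + y^2)/∂y - ∂(-2*x - 3*y)/∂z = x + 2*y
Assembling: d(omega) = (x - 2) dx ∧ dy + (4*x + y) dx ∧ dz + (x + 2*y) dy ∧ dz.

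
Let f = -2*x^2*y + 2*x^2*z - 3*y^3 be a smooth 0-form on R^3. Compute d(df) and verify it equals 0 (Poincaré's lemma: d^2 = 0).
d(df) = 0

Step 1: df = sum_i (∂f/∂x_i) dx_i = (4*x*(-y + z)) dx + (-2*x^2 - 9*y^2) dy + (2*x^2) dz.
Step 2: Apply d again. Using the 1-form formula, the coefficient of dx ∧ dy in d(df) is ∂^2 f/∂x ∂y - ∂^2 f/∂y ∂x = (-4*x) - (-4*x) = 0 (equality of mixed partials for smooth f).
Similarly for dx ∧ dz and dy ∧ dz — all coefficients vanish. So d(df) = 0.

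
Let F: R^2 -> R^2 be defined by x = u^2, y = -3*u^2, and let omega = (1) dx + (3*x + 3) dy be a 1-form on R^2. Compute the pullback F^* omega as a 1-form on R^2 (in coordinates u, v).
F^* omega = (-18*u^3 - 16*u) du

Using F^*(f dg) = (f ∘ F) d(g ∘ F), substitute each coordinate x_i by F_i(u, v) in f_i, and replace dx_i by d F_i = (∂F_i/∂u) du + (∂F_i/∂v) dv.
  For the x component: f_1(F) = 1; d F_1 = (2*u) du + (0) dv
  For the y component: f_2(F) = 3*u^2 + 3; d F_2 = (-6*u) du + (0) dv
Combining and collecting du, dv coefficients:
  coeff of du: -18*u^3 - 16*u
  coeff of dv: 0
F^* omega = (-18*u^3 - 16*u) du.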